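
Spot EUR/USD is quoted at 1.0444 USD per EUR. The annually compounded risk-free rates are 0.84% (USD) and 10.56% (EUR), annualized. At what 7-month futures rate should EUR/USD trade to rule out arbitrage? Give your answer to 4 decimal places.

By covered interest parity, F = S · (1+r_USD)^T / (1+r_EUR)^T
= 1.0444 × 1.004891 / 1.060308 = 1.0444 × 0.947735
F = 0.9898 USD per EUR

0.9898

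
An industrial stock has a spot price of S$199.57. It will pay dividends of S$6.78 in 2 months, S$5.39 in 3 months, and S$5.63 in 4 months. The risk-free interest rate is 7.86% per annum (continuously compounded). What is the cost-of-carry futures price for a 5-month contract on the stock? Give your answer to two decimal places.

S$188.17

PV(dividends) I = 6.78·e^(−0.0786·2/12) + 5.39·e^(−0.0786·3/12) + 5.63·e^(−0.0786·4/12)
I = 6.6918 + 5.2851 + 5.4844 = 17.4613
F = (S − I)·e^(rT) = (199.57 − 17.4613) · e^(0.0786·5/12)
= 182.1087 · e^0.032750 = 182.1087 × 1.033292 = S$188.17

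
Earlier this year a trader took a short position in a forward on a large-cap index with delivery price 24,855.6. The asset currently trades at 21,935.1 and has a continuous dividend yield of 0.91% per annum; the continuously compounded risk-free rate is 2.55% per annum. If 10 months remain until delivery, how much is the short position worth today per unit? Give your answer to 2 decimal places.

2563.60

Current fair forward for the remaining 10 months: F = S·e^((r − q)·T), (r − q) = 0.0255 − 0.0091 = 0.0164
F = 21935.1 · e^(0.0164 × 10/12) = 21935.1 × 1.01376048 = 22236.9375
Value of long forward = (F − K)·e^(−rT) = (22236.9375 − 24855.6) · e^(−0.0255·10/12)
= -2618.6625 × 0.97897419 = -2563.60
Short position value = −(long value) = 2563.60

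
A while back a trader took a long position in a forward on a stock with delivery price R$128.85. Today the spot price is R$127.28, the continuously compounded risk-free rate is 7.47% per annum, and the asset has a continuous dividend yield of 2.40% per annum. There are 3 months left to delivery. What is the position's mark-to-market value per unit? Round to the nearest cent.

R$0.05

Current fair forward for the remaining 3 months: F = S·e^((r − q)·T), (r − q) = 0.0747 − 0.0240 = 0.0507
F = 127.28 · e^(0.0507 × 3/12) = 127.28 × 1.012756 = 128.9036
Value of long forward = (F − K)·e^(−rT) = (128.9036 − 128.85) · e^(−0.0747·3/12)
= 0.0536 × 0.981498 = 0.05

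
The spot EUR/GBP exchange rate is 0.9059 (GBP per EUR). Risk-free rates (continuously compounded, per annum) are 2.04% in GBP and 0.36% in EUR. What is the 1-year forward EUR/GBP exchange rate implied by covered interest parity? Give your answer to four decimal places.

F = S·e^((r_GBP − r_EUR)T) = 0.9059 · e^((0.0204 − 0.0036) × 12/12)
= 0.9059 · e^0.016800 = 0.9059 × 1.016942
F = 0.9212 GBP per EUR

0.9212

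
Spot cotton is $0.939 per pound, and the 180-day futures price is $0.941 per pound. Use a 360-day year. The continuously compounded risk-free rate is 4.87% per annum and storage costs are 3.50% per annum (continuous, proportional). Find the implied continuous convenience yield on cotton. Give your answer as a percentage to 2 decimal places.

7.94%

F = S·e^((r+u−y)T) ⇒ (r+u−y) = ln(F/S)/T
ln(0.941/0.939) = 0.002128; /T ⇒ 0.004256
y = r + u − ln(F/S)/T = 0.0487 + 0.0350 − 0.004256 = 0.079444
y = 7.94%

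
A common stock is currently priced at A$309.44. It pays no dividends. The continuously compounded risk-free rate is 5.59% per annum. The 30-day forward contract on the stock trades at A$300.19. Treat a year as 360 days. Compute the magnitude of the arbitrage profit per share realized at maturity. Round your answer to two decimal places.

A$10.69 per share

Fair forward: F* = S·e^(carry·T), with carry = r = 0.0559
F* = 309.44 · e^(0.0559 × 30/360) = 309.44 · e^0.004658 = 309.44 × 1.004669 = A$310.8848
Market A$300.19 < fair A$310.8848: forward underpriced → reverse cash-and-carry (short spot, go long the forward).
At maturity, profit = |F_mkt − F*| = |300.19 − 310.8848| = A$10.69 per share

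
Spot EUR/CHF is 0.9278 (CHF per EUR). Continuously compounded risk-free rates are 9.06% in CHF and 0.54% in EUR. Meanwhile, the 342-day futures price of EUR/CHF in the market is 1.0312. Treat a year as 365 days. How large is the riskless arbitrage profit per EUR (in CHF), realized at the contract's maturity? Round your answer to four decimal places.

Fair futures: F* = S·e^(carry·T), with carry = (r_CHF − r_EUR) = 0.0906 − 0.0054 = 0.0852
F* = 0.9278 · e^(0.0852 × 342/365) = 0.9278 · e^0.079831 = 0.9278 × 1.083104 = 1.0049
Market 1.0312 > fair 1.0049: forward overpriced → cash-and-carry (buy spot, short the forward).
At maturity, profit = |F_mkt − F*| = |1.0312 − 1.0049| = 0.0263 per EUR (in CHF)

0.0263 per EUR (in CHF)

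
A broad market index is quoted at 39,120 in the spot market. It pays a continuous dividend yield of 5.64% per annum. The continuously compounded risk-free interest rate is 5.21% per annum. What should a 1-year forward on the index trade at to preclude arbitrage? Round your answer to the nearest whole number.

38,952

F = S·e^((r − q)T) = 39120 · e^((0.0521 − 0.0564) × 1)
= 39120 · e^-0.004300 = 39120 × 0.995709
F = 38,952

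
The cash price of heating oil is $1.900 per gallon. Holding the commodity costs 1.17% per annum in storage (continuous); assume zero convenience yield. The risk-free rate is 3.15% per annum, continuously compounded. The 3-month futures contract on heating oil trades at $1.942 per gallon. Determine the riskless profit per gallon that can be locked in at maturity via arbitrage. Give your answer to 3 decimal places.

$0.021 per gallon

Fair futures: F* = S·e^(carry·T), with carry = (r + u) = 0.0315 + 0.0117 = 0.0432
F* = 1.900 · e^(0.0432 × 3/12) = 1.900 · e^0.010800 = 1.900 × 1.010859 = $1.9206
Market $1.942 > fair $1.9206: forward overpriced → cash-and-carry (buy spot, short the forward).
At maturity, profit = |F_mkt − F*| = |1.942 − 1.9206| = $0.021 per gallon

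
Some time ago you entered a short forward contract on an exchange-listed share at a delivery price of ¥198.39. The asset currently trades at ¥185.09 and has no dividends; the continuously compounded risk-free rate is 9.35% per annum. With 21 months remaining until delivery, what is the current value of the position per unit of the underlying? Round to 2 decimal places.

-¥16.64

Current fair forward for the remaining 21 months: F = S·e^(r·T), r = 0.0935
F = 185.09 · e^(0.0935 × 21/12) = 185.09 × 1.177773 = 217.9940
Value of long forward = (F − K)·e^(−rT) = (217.9940 − 198.39) · e^(−0.0935·21/12)
= 19.6040 × 0.849060 = 16.64
Short position value = −(long value) = -¥16.64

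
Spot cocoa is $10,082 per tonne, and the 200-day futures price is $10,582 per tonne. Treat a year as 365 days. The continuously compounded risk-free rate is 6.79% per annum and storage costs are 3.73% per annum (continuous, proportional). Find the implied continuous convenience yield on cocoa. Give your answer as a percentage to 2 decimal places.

1.69%

F = S·e^((r+u−y)T) ⇒ (r+u−y) = ln(F/S)/T
ln(10582/10082) = 0.048403; /T ⇒ 0.088335
y = r + u − ln(F/S)/T = 0.0679 + 0.0373 − 0.088335 = 0.016865
y = 1.69%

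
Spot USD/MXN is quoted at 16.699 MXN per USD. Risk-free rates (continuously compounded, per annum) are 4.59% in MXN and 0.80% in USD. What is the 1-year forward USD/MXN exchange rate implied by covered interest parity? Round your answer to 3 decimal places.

F = S·e^((r_MXN − r_USD)T) = 16.699 · e^((0.0459 − 0.0080) × 1)
= 16.699 · e^0.037900 = 16.699 × 1.038627
F = 17.344 MXN per USD

17.344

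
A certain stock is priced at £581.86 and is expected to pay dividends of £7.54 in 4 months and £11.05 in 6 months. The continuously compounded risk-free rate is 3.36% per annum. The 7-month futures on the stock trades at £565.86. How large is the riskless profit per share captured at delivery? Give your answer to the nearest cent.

PV(dividends) I = 7.54·e^(−0.0336·4/12) + 11.05·e^(−0.0336·6/12) = 18.3219
Fair futures F* = (S − I)·e^(rT) = (581.86 − 18.3219)·e^0.019600 = 563.5381 × 1.019793 = 574.6922
Market £565.86 < fair 574.6922: forward underpriced → reverse cash-and-carry (short the stock, invest proceeds at r, pay the dividends, go long the forward).
Profit at T = |F_mkt − F*| = |565.86 − 574.6922| = £8.83 per share

£8.83 per share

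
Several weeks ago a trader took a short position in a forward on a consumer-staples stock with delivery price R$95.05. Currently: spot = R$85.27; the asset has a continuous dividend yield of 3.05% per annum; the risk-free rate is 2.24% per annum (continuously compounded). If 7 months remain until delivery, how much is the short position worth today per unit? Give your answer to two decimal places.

Current fair forward for the remaining 7 months: F = S·e^((r − q)·T), (r − q) = 0.0224 − 0.0305 = -0.0081
F = 85.27 · e^(-0.0081 × 7/12) = 85.27 × 0.995286 = 84.8680
Value of long forward = (F − K)·e^(−rT) = (84.8680 − 95.05) · e^(−0.0224·7/12)
= -10.1820 × 0.987018 = -10.05
Short position value = −(long value) = R$10.05

R$10.05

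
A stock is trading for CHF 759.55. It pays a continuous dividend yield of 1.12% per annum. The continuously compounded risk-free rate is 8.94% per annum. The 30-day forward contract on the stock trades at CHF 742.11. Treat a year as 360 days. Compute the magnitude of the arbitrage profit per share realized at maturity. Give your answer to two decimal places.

Fair forward: F* = S·e^(carry·T), with carry = (r − q) = 0.0894 − 0.0112 = 0.0782
F* = 759.55 · e^(0.0782 × 30/360) = 759.55 · e^0.006517 = 759.55 × 1.006538 = CHF 764.5159
Market CHF 742.11 < fair CHF 764.5159: forward underpriced → reverse cash-and-carry (short spot, go long the forward).
At maturity, profit = |F_mkt − F*| = |742.11 − 764.5159| = CHF 22.41 per share

CHF 22.41 per share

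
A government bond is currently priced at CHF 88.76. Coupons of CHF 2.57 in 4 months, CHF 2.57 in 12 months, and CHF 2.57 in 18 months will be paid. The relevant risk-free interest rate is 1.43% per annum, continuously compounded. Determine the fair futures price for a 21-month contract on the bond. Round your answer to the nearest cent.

PV(coupons) I = 2.57·e^(−0.0143·4/12) + 2.57·e^(−0.0143·12/12) + 2.57·e^(−0.0143·18/12)
I = 2.5578 + 2.5335 + 2.5155 = 7.6068
F = (S − I)·e^(rT) = (88.76 − 7.6068) · e^(0.0143·21/12)
= 81.1532 · e^0.025025 = 81.1532 × 1.025341 = CHF 83.21

CHF 83.21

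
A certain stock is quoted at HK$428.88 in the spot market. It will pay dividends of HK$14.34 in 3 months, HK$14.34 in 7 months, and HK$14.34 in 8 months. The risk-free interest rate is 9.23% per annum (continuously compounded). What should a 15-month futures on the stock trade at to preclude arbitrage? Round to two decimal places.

HK$435.22

PV(dividends) I = 14.34·e^(−0.0923·3/12) + 14.34·e^(−0.0923·7/12) + 14.34·e^(−0.0923·8/12)
I = 14.0129 + 13.5883 + 13.4842 = 41.0854
F = (S − I)·e^(rT) = (428.88 − 41.0854) · e^(0.0923·15/12)
= 387.7946 · e^0.115375 = 387.7946 × 1.122294 = HK$435.22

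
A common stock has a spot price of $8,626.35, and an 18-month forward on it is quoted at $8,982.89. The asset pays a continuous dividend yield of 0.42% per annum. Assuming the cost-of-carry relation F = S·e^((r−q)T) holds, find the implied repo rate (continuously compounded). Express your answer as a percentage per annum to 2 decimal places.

3.12%

From F = S·e^((r−q)T): (r − q) = ln(F/S)/T
ln(8982.89/8626.35) = ln(1.041332) = 0.040501
(r − q) = 0.040501 / (18/12) = 0.027001
r = ln(F/S)/T + q = 0.027001 + 0.0042 = 0.031201
r = 3.12%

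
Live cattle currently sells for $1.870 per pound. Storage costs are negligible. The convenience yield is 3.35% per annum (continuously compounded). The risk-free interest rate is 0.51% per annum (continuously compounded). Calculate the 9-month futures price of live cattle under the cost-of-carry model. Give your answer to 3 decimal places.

$1.831 per pound

Net carry = r + u − y = 0.0051 + 0.0000 − 0.0335 = -0.0284
F = S·e^((r+u−y)T) = 1.870 · e^(-0.0284 × 9/12) = 1.870 · e^-0.021300
= 1.870 × 0.978925 = $1.831 per pound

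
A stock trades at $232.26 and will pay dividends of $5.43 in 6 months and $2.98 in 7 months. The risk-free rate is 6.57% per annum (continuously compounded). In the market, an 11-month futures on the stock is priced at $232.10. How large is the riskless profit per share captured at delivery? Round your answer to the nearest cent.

PV(dividends) I = 5.43·e^(−0.0657·6/12) + 2.98·e^(−0.0657·7/12) = 8.1225
Fair futures F* = (S − I)·e^(rT) = (232.26 − 8.1225)·e^0.060225 = 224.1375 × 1.062075 = 238.0508
Market $232.10 < fair 238.0508: forward underpriced → reverse cash-and-carry (short the stock, invest proceeds at r, pay the dividends, go long the forward).
Profit at T = |F_mkt − F*| = |232.10 − 238.0508| = $5.95 per share

$5.95 per share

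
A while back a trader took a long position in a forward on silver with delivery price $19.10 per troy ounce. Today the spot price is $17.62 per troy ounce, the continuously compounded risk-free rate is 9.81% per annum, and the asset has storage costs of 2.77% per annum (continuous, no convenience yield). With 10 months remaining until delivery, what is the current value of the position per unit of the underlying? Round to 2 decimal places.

Current fair forward for the remaining 10 months: F = S·e^((r + u)·T), (r + u) = 0.0981 + 0.0277 = 0.1258
F = 17.62 · e^(0.1258 × 10/12) = 17.62 × 1.110526 = 19.5675
Value of long forward = (F − K)·e^(−rT) = (19.5675 − 19.10) · e^(−0.0981·10/12)
= 0.4675 × 0.921502 = 0.43

$0.43 per troy ounce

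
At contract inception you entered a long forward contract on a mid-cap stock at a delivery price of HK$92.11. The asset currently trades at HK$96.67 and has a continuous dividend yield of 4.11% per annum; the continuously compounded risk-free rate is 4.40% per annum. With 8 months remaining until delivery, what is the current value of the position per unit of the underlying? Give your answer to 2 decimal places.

HK$4.61

Current fair forward for the remaining 8 months: F = S·e^((r − q)·T), (r − q) = 0.0440 − 0.0411 = 0.0029
F = 96.67 · e^(0.0029 × 8/12) = 96.67 × 1.001935 = 96.8571
Value of long forward = (F − K)·e^(−rT) = (96.8571 − 92.11) · e^(−0.0440·8/12)
= 4.7471 × 0.971093 = 4.61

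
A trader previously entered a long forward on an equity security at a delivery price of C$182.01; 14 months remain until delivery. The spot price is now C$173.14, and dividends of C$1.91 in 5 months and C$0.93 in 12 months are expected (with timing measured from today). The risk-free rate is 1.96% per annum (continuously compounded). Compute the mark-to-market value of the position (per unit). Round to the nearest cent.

PV(remaining dividends) I = 1.91·e^(−0.0196·5/12) + 0.93·e^(−0.0196·12/12) = 2.8064
Current forward F = (S − I)·e^(rT) = (173.14 − 2.8064)·e^(0.0196·14/12) = 170.3336 × 1.023130 = 174.2734
Value (long) = (F − K)·e^(−rT) = (174.2734 − 182.01) × 0.977393 = -7.5617
Value = -C$7.56

-C$7.56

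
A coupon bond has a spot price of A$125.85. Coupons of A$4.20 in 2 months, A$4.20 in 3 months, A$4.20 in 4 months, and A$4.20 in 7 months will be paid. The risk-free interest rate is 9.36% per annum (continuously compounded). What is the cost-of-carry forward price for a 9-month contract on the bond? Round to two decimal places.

A$117.53

PV(coupons) I = 4.20·e^(−0.0936·2/12) + 4.20·e^(−0.0936·3/12) + 4.20·e^(−0.0936·4/12) + 4.20·e^(−0.0936·7/12)
I = 4.1350 + 4.1029 + 4.0710 + 3.9768 = 16.2857
F = (S − I)·e^(rT) = (125.85 − 16.2857) · e^(0.0936·9/12)
= 109.5643 · e^0.070200 = 109.5643 × 1.072723 = A$117.53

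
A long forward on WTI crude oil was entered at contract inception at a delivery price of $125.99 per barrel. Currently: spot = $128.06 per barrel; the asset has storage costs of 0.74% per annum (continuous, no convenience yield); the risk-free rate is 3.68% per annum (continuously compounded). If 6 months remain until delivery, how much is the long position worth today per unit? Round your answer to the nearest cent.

$4.84 per barrel

Current fair forward for the remaining 6 months: F = S·e^((r + u)·T), (r + u) = 0.0368 + 0.0074 = 0.0442
F = 128.06 · e^(0.0442 × 6/12) = 128.06 × 1.022346 = 130.9216
Value of long forward = (F − K)·e^(−rT) = (130.9216 − 125.99) · e^(−0.0368·6/12)
= 4.9316 × 0.981768 = 4.84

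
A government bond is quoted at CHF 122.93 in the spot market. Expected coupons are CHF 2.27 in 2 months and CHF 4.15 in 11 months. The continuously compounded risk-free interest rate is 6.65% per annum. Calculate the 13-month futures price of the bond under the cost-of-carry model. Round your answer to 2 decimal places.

CHF 125.50

PV(coupons) I = 2.27·e^(−0.0665·2/12) + 4.15·e^(−0.0665·11/12)
I = 2.2450 + 3.9046 = 6.1496
F = (S − I)·e^(rT) = (122.93 − 6.1496) · e^(0.0665·13/12)
= 116.7804 · e^0.072042 = 116.7804 × 1.074700 = CHF 125.50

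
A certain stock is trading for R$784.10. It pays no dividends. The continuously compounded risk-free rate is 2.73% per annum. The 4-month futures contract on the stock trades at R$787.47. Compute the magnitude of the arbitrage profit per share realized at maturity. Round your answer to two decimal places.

R$3.80 per share

Fair futures: F* = S·e^(carry·T), with carry = r = 0.0273
F* = 784.10 · e^(0.0273 × 4/12) = 784.10 · e^0.009100 = 784.10 × 1.009142 = R$791.2682
Market R$787.47 < fair R$791.2682: forward underpriced → reverse cash-and-carry (short spot, go long the forward).
At maturity, profit = |F_mkt − F*| = |787.47 − 791.2682| = R$3.80 per share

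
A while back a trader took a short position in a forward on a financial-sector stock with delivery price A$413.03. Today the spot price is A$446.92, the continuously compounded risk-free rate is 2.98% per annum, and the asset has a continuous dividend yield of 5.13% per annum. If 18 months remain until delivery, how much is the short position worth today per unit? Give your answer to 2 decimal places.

Current fair forward for the remaining 18 months: F = S·e^((r − q)·T), (r − q) = 0.0298 − 0.0513 = -0.0215
F = 446.92 · e^(-0.0215 × 18/12) = 446.92 × 0.968264 = 432.7365
Value of long forward = (F − K)·e^(−rT) = (432.7365 − 413.03) · e^(−0.0298·18/12)
= 19.7065 × 0.956284 = 18.85
Short position value = −(long value) = -A$18.85

-A$18.85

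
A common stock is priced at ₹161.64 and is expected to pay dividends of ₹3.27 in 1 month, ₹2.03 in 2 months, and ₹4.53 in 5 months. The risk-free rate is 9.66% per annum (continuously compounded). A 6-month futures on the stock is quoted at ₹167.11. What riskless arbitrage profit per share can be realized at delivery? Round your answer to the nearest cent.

PV(dividends) I = 3.27·e^(−0.0966·1/12) + 2.03·e^(−0.0966·2/12) + 4.53·e^(−0.0966·5/12) = 9.5926
Fair futures F* = (S − I)·e^(rT) = (161.64 − 9.5926)·e^0.048300 = 152.0474 × 1.049485 = 159.5715
Market ₹167.11 > fair 159.5715: forward overpriced → cash-and-carry (borrow at r, buy the stock and collect the dividends, short the forward).
Profit at T = |F_mkt − F*| = |167.11 − 159.5715| = ₹7.54 per share

₹7.54 per share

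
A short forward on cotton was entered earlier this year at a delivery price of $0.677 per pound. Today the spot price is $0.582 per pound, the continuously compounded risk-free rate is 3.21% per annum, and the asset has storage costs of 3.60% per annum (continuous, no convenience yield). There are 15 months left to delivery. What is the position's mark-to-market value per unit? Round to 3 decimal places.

$0.042 per pound

Current fair forward for the remaining 15 months: F = S·e^((r + u)·T), (r + u) = 0.0321 + 0.0360 = 0.0681
F = 0.582 · e^(0.0681 × 15/12) = 0.582 × 1.088853 = 0.6337
Value of long forward = (F − K)·e^(−rT) = (0.6337 − 0.677) · e^(−0.0321·15/12)
= -0.0433 × 0.960669 = -0.042
Short position value = −(long value) = $0.042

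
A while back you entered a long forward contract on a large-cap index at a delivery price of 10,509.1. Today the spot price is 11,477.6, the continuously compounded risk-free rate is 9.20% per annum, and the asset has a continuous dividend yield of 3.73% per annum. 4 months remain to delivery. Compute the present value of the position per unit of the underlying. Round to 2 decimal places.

1144.07

Current fair forward for the remaining 4 months: F = S·e^((r − q)·T), (r − q) = 0.0920 − 0.0373 = 0.0547
F = 11477.6 · e^(0.0547 × 4/12) = 11477.6 × 1.01840058 = 11688.7945
Value of long forward = (F − K)·e^(−rT) = (11688.7945 − 10509.1) · e^(−0.0920·4/12)
= 1179.6945 × 0.96979879 = 1144.07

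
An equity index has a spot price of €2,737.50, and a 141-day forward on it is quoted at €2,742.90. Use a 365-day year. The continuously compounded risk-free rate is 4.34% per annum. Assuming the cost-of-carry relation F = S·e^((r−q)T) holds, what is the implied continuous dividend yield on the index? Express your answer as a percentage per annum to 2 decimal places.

3.83%

From F = S·e^((r−q)T): (r − q) = ln(F/S)/T
ln(2742.90/2737.50) = ln(1.001973) = 0.001971
(r − q) = 0.001971 / (141/365) = 0.005102
q = r − ln(F/S)/T = 0.0434 − 0.005102 = 0.038298
q = 3.83%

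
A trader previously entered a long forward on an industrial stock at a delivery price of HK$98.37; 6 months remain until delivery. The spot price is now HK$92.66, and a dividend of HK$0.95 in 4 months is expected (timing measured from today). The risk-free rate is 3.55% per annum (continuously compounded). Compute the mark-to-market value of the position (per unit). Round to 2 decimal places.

PV(remaining dividends) I = 0.95·e^(−0.0355·4/12) = 0.9388
Current forward F = (S − I)·e^(rT) = (92.66 − 0.9388)·e^(0.0355·6/12) = 91.7212 × 1.017908 = 93.3637
Value (long) = (F − K)·e^(−rT) = (93.3637 − 98.37) × 0.982407 = -4.9182
Value = -HK$4.92

-HK$4.92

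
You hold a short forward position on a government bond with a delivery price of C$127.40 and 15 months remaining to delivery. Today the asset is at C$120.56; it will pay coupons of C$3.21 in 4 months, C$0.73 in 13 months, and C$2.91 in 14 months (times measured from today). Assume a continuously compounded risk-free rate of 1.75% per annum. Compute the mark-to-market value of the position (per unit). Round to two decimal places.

C$10.84

PV(remaining coupons) I = 3.21·e^(−0.0175·4/12) + 0.73·e^(−0.0175·13/12) + 2.91·e^(−0.0175·14/12) = 6.7588
Current forward F = (S − I)·e^(rT) = (120.56 − 6.7588)·e^(0.0175·15/12) = 113.8012 × 1.022116 = 116.3180
Value (long) = (F − K)·e^(−rT) = (116.3180 − 127.40) × 0.978363 = -10.8422
Short position value = −(long value) = C$10.84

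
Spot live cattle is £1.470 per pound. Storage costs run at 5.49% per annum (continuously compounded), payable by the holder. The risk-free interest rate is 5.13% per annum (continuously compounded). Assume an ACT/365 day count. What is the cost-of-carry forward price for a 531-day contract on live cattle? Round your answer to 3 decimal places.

Net carry = r + u − y = 0.0513 + 0.0549 − 0.0000 = 0.1062
F = S·e^((r+u−y)T) = 1.470 · e^(0.1062 × 531/365) = 1.470 · e^0.154499
= 1.470 × 1.167073 = £1.716 per pound

£1.716 per pound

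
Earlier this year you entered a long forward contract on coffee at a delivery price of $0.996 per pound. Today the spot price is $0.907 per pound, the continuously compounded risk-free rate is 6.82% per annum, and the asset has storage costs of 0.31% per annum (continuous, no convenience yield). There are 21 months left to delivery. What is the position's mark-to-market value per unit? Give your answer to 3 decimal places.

Current fair forward for the remaining 21 months: F = S·e^((r + u)·T), (r + u) = 0.0682 + 0.0031 = 0.0713
F = 0.907 · e^(0.0713 × 21/12) = 0.907 × 1.132894 = 1.0275
Value of long forward = (F − K)·e^(−rT) = (1.0275 − 0.996) · e^(−0.0682·21/12)
= 0.0315 × 0.887497 = 0.028

$0.028 per pound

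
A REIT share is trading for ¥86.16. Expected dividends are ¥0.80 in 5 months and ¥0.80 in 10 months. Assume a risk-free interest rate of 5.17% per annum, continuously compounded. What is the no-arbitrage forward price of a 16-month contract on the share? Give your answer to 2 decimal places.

¥90.65

PV(dividends) I = 0.80·e^(−0.0517·5/12) + 0.80·e^(−0.0517·10/12)
I = 0.7830 + 0.7663 = 1.5493
F = (S − I)·e^(rT) = (86.16 − 1.5493) · e^(0.0517·16/12)
= 84.6107 · e^0.068933 = 84.6107 × 1.071364 = ¥90.65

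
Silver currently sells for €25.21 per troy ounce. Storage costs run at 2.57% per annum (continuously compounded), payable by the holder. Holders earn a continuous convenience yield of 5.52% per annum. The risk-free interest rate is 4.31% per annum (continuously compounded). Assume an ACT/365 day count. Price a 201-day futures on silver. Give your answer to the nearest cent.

Net carry = r + u − y = 0.0431 + 0.0257 − 0.0552 = 0.0136
F = S·e^((r+u−y)T) = 25.21 · e^(0.0136 × 201/365) = 25.21 · e^0.007489
= 25.21 × 1.007517 = €25.40 per troy ounce

€25.40 per troy ounce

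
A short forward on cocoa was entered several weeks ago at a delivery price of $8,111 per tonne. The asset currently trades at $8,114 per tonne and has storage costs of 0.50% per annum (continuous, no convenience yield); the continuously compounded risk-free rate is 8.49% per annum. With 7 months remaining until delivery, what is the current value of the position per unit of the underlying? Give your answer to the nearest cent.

-$418.61 per tonne

Current fair forward for the remaining 7 months: F = S·e^((r + u)·T), (r + u) = 0.0849 + 0.0050 = 0.0899
F = 8114 · e^(0.0899 × 7/12) = 8114 × 1.05384109 = 8550.8666
Value of long forward = (F − K)·e^(−rT) = (8550.8666 − 8111) · e^(−0.0849·7/12)
= 439.8666 × 0.95168137 = 418.61
Short position value = −(long value) = -$418.61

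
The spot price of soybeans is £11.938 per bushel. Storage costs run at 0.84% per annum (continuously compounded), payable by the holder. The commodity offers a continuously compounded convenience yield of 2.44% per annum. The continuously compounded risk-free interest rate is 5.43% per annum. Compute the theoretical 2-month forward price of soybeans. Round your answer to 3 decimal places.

£12.014 per bushel

Net carry = r + u − y = 0.0543 + 0.0084 − 0.0244 = 0.0383
F = S·e^((r+u−y)T) = 11.938 · e^(0.0383 × 2/12) = 11.938 · e^0.006383
= 11.938 × 1.006403 = £12.014 per bushel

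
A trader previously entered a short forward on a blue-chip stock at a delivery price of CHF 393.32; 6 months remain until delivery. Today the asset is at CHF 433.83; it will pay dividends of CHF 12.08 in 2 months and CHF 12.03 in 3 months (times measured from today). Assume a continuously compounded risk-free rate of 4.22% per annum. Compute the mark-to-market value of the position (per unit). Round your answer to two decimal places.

-CHF 24.82

PV(remaining dividends) I = 12.08·e^(−0.0422·2/12) + 12.03·e^(−0.0422·3/12) = 23.8991
Current forward F = (S − I)·e^(rT) = (433.83 − 23.8991)·e^(0.0422·6/12) = 409.9309 × 1.021324 = 418.6723
Value (long) = (F − K)·e^(−rT) = (418.6723 − 393.32) × 0.979121 = 24.8230
Short position value = −(long value) = -CHF 24.82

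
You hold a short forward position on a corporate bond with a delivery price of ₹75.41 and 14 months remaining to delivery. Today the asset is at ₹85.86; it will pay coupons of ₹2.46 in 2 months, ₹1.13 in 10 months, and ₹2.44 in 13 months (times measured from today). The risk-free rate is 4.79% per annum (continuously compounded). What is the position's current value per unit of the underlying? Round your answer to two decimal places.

PV(remaining coupons) I = 2.46·e^(−0.0479·2/12) + 1.13·e^(−0.0479·10/12) + 2.44·e^(−0.0479·13/12) = 5.8428
Current forward F = (S − I)·e^(rT) = (85.86 − 5.8428)·e^(0.0479·14/12) = 80.0172 × 1.057474 = 84.6161
Value (long) = (F − K)·e^(−rT) = (84.6161 − 75.41) × 0.945649 = 8.7057
Short position value = −(long value) = -₹8.71

-₹8.71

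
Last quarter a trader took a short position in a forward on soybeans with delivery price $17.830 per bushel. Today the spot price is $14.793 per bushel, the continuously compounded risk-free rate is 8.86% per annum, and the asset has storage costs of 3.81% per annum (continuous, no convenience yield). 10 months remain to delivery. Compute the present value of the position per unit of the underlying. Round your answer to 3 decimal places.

$1.291 per bushel

Current fair forward for the remaining 10 months: F = S·e^((r + u)·T), (r + u) = 0.0886 + 0.0381 = 0.1267
F = 14.793 · e^(0.1267 × 10/12) = 14.793 × 1.111359 = 16.4403
Value of long forward = (F − K)·e^(−rT) = (16.4403 − 17.830) · e^(−0.0886·10/12)
= -1.3897 × 0.928826 = -1.291
Short position value = −(long value) = $1.291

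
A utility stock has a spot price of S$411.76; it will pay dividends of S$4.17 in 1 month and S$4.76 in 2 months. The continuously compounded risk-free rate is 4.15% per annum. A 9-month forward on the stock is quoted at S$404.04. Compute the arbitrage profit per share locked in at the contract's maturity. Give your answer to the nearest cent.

PV(dividends) I = 4.17·e^(−0.0415·1/12) + 4.76·e^(−0.0415·2/12) = 8.8828
Fair forward F* = (S − I)·e^(rT) = (411.76 − 8.8828)·e^0.031125 = 402.8772 × 1.031614 = 415.6138
Market S$404.04 < fair 415.6138: forward underpriced → reverse cash-and-carry (short the stock, invest proceeds at r, pay the dividends, go long the forward).
Profit at T = |F_mkt − F*| = |404.04 − 415.6138| = S$11.57 per share

S$11.57 per share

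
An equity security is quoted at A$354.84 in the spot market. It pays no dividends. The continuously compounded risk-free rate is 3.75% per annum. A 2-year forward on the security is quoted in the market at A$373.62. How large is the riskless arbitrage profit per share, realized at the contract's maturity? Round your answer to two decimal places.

A$8.86 per share

Fair forward: F* = S·e^(carry·T), with carry = r = 0.0375
F* = 354.84 · e^(0.0375 × 2) = 354.84 · e^0.075000 = 354.84 × 1.077884 = A$382.4764
Market A$373.62 < fair A$382.4764: forward underpriced → reverse cash-and-carry (short spot, go long the forward).
At maturity, profit = |F_mkt − F*| = |373.62 − 382.4764| = A$8.86 per share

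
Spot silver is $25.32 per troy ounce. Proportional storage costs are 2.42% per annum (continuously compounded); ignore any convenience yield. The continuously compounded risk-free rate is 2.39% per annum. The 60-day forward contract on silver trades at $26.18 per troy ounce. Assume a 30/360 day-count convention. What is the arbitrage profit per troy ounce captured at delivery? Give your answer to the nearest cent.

Fair forward: F* = S·e^(carry·T), with carry = (r + u) = 0.0239 + 0.0242 = 0.0481
F* = 25.32 · e^(0.0481 × 60/360) = 25.32 · e^0.008017 = 25.32 × 1.008049 = $25.5238
Market $26.18 > fair $25.5238: forward overpriced → cash-and-carry (buy spot, short the forward).
At maturity, profit = |F_mkt − F*| = |26.18 − 25.5238| = $0.66 per troy ounce

$0.66 per troy ounce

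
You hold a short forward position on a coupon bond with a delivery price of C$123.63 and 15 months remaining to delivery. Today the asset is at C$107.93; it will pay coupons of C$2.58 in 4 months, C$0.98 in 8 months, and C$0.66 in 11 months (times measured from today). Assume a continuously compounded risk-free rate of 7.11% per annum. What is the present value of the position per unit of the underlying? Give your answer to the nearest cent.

PV(remaining coupons) I = 2.58·e^(−0.0711·4/12) + 0.98·e^(−0.0711·8/12) + 0.66·e^(−0.0711·11/12) = 4.0726
Current forward F = (S − I)·e^(rT) = (107.93 − 4.0726)·e^(0.0711·15/12) = 103.8574 × 1.092944 = 113.5103
Value (long) = (F − K)·e^(−rT) = (113.5103 − 123.63) × 0.914960 = -9.2591
Short position value = −(long value) = C$9.26

C$9.26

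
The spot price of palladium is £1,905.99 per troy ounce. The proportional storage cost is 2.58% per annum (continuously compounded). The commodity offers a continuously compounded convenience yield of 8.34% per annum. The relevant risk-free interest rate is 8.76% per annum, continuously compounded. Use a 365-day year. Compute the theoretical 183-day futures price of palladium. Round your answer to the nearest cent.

£1,934.87 per troy ounce

Net carry = r + u − y = 0.0876 + 0.0258 − 0.0834 = 0.0300
F = S·e^((r+u−y)T) = 1905.99 · e^(0.0300 × 183/365) = 1905.99 · e^0.01504110
= 1905.99 × 1.01515479 = £1,934.87 per troy ounce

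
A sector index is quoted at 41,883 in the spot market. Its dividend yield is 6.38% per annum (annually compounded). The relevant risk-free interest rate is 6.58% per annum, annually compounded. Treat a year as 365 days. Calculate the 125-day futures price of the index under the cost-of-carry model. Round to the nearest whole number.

41,910

F = S · (1+r)^T / (1+q)^T
= 41883 × 1.022064 / 1.021407 = 41883 × 1.000643
F = 41,910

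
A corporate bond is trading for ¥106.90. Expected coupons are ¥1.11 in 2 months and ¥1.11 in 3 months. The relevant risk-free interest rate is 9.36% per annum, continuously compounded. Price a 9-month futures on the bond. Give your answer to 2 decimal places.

¥112.34

PV(coupons) I = 1.11·e^(−0.0936·2/12) + 1.11·e^(−0.0936·3/12)
I = 1.0928 + 1.0843 = 2.1771
F = (S − I)·e^(rT) = (106.90 − 2.1771) · e^(0.0936·9/12)
= 104.7229 · e^0.070200 = 104.7229 × 1.072723 = ¥112.34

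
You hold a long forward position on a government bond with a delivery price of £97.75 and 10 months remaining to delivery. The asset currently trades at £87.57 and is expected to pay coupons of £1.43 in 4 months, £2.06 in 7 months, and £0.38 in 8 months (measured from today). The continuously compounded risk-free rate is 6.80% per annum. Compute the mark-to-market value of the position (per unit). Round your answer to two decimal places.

-£8.54

PV(remaining coupons) I = 1.43·e^(−0.0680·4/12) + 2.06·e^(−0.0680·7/12) + 0.38·e^(−0.0680·8/12) = 3.7410
Current forward F = (S − I)·e^(rT) = (87.57 − 3.7410)·e^(0.0680·10/12) = 83.8290 × 1.058303 = 88.7165
Value (long) = (F − K)·e^(−rT) = (88.7165 − 97.75) × 0.944909 = -8.5358
Value = -£8.54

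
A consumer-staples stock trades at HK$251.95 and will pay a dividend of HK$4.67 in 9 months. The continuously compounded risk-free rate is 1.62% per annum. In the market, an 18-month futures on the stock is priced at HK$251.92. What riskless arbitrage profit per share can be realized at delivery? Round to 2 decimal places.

HK$1.50 per share

PV(dividends) I = 4.67·e^(−0.0162·9/12) = 4.6136
Fair futures F* = (S − I)·e^(rT) = (251.95 − 4.6136)·e^0.024300 = 247.3364 × 1.024598 = 253.4204
Market HK$251.92 < fair 253.4204: forward underpriced → reverse cash-and-carry (short the stock, invest proceeds at r, pay the dividends, go long the forward).
Profit at T = |F_mkt − F*| = |251.92 − 253.4204| = HK$1.50 per share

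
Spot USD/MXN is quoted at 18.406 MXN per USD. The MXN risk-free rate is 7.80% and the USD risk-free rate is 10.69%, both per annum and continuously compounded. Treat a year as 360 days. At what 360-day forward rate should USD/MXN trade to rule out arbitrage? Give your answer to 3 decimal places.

F = S·e^((r_MXN − r_USD)T) = 18.406 · e^((0.0780 − 0.1069) × 360/360)
= 18.406 · e^-0.028900 = 18.406 × 0.971514
F = 17.882 MXN per USD

17.882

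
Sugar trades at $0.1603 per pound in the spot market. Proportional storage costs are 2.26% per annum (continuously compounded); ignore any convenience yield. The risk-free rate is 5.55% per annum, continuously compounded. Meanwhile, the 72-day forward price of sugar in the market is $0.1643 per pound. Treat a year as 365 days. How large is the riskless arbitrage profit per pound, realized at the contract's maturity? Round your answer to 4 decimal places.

$0.0015 per pound

Fair forward: F* = S·e^(carry·T), with carry = (r + u) = 0.0555 + 0.0226 = 0.0781
F* = 0.1603 · e^(0.0781 × 72/365) = 0.1603 · e^0.015406 = 0.1603 × 1.015525 = $0.1628
Market $0.1643 > fair $0.1628: forward overpriced → cash-and-carry (buy spot, short the forward).
At maturity, profit = |F_mkt − F*| = |0.1643 − 0.1628| = $0.0015 per pound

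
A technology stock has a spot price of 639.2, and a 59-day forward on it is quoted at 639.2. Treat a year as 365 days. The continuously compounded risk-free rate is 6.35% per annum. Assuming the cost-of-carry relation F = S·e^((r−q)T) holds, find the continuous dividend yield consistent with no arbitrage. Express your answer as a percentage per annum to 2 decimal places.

6.35%

From F = S·e^((r−q)T): (r − q) = ln(F/S)/T
ln(639.2/639.2) = ln(1.000000) = 0.000000
(r − q) = 0.000000 / (59/365) = 0.000000
q = r − ln(F/S)/T = 0.0635 + 0.000000 = 0.063500
q = 6.35%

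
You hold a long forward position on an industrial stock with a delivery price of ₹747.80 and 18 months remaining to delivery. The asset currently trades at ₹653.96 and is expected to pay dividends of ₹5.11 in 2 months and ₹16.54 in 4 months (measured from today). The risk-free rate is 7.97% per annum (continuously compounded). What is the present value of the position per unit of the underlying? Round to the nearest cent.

-₹30.73

PV(remaining dividends) I = 5.11·e^(−0.0797·2/12) + 16.54·e^(−0.0797·4/12) = 21.1489
Current forward F = (S − I)·e^(rT) = (653.96 − 21.1489)·e^(0.0797·18/12) = 632.8111 × 1.126990 = 713.1718
Value (long) = (F − K)·e^(−rT) = (713.1718 − 747.80) × 0.887320 = -30.7263
Value = -₹30.73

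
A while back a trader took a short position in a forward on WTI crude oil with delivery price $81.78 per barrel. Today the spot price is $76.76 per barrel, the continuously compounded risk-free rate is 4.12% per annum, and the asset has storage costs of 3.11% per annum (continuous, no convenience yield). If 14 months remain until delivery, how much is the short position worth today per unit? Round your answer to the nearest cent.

-$1.65 per barrel

Current fair forward for the remaining 14 months: F = S·e^((r + u)·T), (r + u) = 0.0412 + 0.0311 = 0.0723
F = 76.76 · e^(0.0723 × 14/12) = 76.76 × 1.088010 = 83.5156
Value of long forward = (F − K)·e^(−rT) = (83.5156 − 81.78) · e^(−0.0412·14/12)
= 1.7356 × 0.953070 = 1.65
Short position value = −(long value) = -$1.65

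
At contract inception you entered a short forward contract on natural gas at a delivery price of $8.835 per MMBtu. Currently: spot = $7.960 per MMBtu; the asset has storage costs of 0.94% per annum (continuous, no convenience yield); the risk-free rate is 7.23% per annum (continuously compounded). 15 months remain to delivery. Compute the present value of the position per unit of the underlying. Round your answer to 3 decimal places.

Current fair forward for the remaining 15 months: F = S·e^((r + u)·T), (r + u) = 0.0723 + 0.0094 = 0.0817
F = 7.960 · e^(0.0817 × 15/12) = 7.960 × 1.107522 = 8.8159
Value of long forward = (F − K)·e^(−rT) = (8.8159 − 8.835) · e^(−0.0723·15/12)
= -0.0191 × 0.913589 = -0.017
Short position value = −(long value) = $0.017

$0.017 per MMBtu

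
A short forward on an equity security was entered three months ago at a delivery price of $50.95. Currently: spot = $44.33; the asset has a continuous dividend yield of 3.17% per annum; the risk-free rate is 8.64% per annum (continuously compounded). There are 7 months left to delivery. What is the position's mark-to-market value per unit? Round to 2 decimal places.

Current fair forward for the remaining 7 months: F = S·e^((r − q)·T), (r − q) = 0.0864 − 0.0317 = 0.0547
F = 44.33 · e^(0.0547 × 7/12) = 44.33 × 1.032423 = 45.7673
Value of long forward = (F − K)·e^(−rT) = (45.7673 − 50.95) · e^(−0.0864·7/12)
= -5.1827 × 0.950849 = -4.93
Short position value = −(long value) = $4.93

$4.93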